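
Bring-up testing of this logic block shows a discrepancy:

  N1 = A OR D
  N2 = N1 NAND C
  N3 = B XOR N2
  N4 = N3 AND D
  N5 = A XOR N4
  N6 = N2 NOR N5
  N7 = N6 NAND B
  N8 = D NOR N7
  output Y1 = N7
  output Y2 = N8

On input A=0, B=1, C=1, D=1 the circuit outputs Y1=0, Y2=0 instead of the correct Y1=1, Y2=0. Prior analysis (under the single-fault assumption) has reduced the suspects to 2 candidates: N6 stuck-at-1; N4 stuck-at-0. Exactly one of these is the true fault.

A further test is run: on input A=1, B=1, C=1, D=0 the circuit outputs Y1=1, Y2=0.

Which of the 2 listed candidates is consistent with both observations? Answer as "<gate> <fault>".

N4 stuck-at-0

Evaluate each candidate on input A=1, B=1, C=1, D=0:
  N6 stuck-at-1: N1=1, N2=0, N3=1, N4=0, N5=1, N6=1 [stuck-at-1], N7=0, N8=1 → Y1=0, Y2=1 — eliminated
  N4 stuck-at-0: N1=1, N2=0, N3=1, N4=0 [stuck-at-0], N5=1, N6=0, N7=1, N8=0 → Y1=1, Y2=0 — matches
Only N4 stuck-at-0 reproduces the observed Y1=1, Y2=0.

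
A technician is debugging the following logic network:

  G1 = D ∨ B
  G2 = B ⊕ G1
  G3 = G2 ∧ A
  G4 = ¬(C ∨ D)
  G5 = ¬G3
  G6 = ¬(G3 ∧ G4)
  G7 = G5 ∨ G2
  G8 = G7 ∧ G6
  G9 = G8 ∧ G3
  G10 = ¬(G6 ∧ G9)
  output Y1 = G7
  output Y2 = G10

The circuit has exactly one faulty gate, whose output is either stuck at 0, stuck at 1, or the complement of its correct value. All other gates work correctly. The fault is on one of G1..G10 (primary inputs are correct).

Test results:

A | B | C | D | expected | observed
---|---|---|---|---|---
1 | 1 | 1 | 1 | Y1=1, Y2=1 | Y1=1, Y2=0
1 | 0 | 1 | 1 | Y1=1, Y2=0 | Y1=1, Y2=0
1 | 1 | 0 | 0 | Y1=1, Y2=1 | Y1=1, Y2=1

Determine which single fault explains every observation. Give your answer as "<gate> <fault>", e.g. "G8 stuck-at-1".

G2 stuck-at-1

Fault-free values for test 1 (A=1, B=1, C=1, D=1): G1=1, G2=0, G3=0, G4=0, G5=1, G6=1, G7=1, G8=1, G9=0, G10=1, giving Y1=1, Y2=1. Observed Y1=1, Y2=0.
Test 1: faults giving observed Y1=1, Y2=0 are {G1 stuck-at-0, G1 inverted output, G2 stuck-at-1, G2 inverted output, G9 stuck-at-1, G9 inverted output, G10 stuck-at-0, G10 inverted output}.
Test 2 (A=1, B=0, C=1, D=1): fault-free G1=1, G2=1, G3=1, G4=0, G5=0, G6=1, G7=1, G8=1, G9=1, G10=0 → Y1=1, Y2=0; observed Y1=1, Y2=0. Eliminates G1 stuck-at-0, G1 inverted output, G2 inverted output, G9 inverted output, G10 inverted output.
Test 3 (A=1, B=1, C=0, D=0): fault-free G1=1, G2=0, G3=0, G4=1, G5=1, G6=1, G7=1, G8=1, G9=0, G10=1 → Y1=1, Y2=1; observed Y1=1, Y2=1. Eliminates G9 stuck-at-1, G10 stuck-at-0.
Only G2 stuck-at-1 is consistent with every test.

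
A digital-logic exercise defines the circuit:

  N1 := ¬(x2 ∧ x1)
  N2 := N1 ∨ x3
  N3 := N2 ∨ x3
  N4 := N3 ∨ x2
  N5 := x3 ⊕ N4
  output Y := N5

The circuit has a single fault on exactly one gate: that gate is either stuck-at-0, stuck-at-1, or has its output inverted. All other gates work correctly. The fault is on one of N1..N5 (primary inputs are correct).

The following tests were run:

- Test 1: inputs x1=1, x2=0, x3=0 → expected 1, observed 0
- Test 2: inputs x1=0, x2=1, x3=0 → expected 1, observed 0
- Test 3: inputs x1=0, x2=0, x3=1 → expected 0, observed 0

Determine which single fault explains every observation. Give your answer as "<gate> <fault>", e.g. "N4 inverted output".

Fault-free values for test 1 (x1=1, x2=0, x3=0): N1=1, N2=1, N3=1, N4=1, N5=1, giving Y=1. Observed 0.
Test 1: faults giving observed 0 are {N1 stuck-at-0, N1 inverted output, N2 stuck-at-0, N2 inverted output, N3 stuck-at-0, N3 inverted output, N4 stuck-at-0, N4 inverted output, N5 stuck-at-0, N5 inverted output}.
Test 2 (x1=0, x2=1, x3=0): fault-free N1=1, N2=1, N3=1, N4=1, N5=1 → 1; observed 0. Eliminates N1 stuck-at-0, N1 inverted output, N2 stuck-at-0, N2 inverted output, N3 stuck-at-0, N3 inverted output.
Test 3 (x1=0, x2=0, x3=1): fault-free N1=1, N2=1, N3=1, N4=1, N5=0 → 0; observed 0. Eliminates N4 stuck-at-0, N4 inverted output, N5 inverted output.
Only N5 stuck-at-0 is consistent with every test.

N5 stuck-at-0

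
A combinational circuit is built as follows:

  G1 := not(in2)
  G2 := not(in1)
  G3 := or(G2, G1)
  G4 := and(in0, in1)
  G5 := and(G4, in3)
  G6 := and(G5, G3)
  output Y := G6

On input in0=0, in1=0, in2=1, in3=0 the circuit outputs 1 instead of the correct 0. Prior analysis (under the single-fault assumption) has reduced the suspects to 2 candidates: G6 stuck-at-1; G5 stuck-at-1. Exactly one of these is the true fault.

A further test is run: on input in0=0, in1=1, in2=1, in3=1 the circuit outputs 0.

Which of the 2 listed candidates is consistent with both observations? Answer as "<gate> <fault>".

G5 stuck-at-1

Evaluate each candidate on input in0=0, in1=1, in2=1, in3=1:
  G6 stuck-at-1: G1=0, G2=0, G3=0, G4=0, G5=0, G6=1 [stuck-at-1] → 1 — eliminated
  G5 stuck-at-1: G1=0, G2=0, G3=0, G4=0, G5=1 [stuck-at-1], G6=0 → 0 — matches
Only G5 stuck-at-1 reproduces the observed 0.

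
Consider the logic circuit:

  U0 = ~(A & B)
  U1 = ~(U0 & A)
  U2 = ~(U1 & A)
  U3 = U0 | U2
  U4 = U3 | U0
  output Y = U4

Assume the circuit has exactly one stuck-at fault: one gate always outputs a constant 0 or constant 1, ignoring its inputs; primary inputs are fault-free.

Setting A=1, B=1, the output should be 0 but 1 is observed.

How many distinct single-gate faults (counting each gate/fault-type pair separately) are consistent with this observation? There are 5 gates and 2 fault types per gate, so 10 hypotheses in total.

Fault-free: U0=0, U1=1, U2=0, U3=0, U4=0 → 0. Observed 1.
  U0 stuck-at-0: output 0 ✗
  U0 stuck-at-1: output 1 ✓
  U1 stuck-at-0: output 1 ✓
  U1 stuck-at-1: output 0 ✗
  U2 stuck-at-0: output 0 ✗
  U2 stuck-at-1: output 1 ✓
  U3 stuck-at-0: output 0 ✗
  U3 stuck-at-1: output 1 ✓
  U4 stuck-at-0: output 0 ✗
  U4 stuck-at-1: output 1 ✓
Consistent faults: {U0 stuck-at-1, U1 stuck-at-0, U2 stuck-at-1, U3 stuck-at-1, U4 stuck-at-1} — 5 in all.

5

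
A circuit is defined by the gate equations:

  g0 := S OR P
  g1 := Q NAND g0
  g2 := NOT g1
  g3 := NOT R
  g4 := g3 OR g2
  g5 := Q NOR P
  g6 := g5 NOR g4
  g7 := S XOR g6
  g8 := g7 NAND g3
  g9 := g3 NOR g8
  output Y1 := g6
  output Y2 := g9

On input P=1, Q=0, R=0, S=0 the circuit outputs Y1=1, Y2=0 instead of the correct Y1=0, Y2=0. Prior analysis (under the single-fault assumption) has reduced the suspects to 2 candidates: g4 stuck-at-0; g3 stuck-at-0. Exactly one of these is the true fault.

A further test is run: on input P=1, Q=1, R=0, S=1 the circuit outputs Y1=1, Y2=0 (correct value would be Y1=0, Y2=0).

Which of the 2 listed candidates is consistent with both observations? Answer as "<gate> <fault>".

g4 stuck-at-0

Evaluate each candidate on input P=1, Q=1, R=0, S=1:
  g4 stuck-at-0: g0=1, g1=0, g2=1, g3=1, g4=0 [stuck-at-0], g5=0, g6=1, g7=0, g8=1, g9=0 → Y1=1, Y2=0 — matches
  g3 stuck-at-0: g0=1, g1=0, g2=1, g3=0 [stuck-at-0], g4=1, g5=0, g6=0, g7=1, g8=1, g9=0 → Y1=0, Y2=0 — eliminated
Only g4 stuck-at-0 reproduces the observed Y1=1, Y2=0.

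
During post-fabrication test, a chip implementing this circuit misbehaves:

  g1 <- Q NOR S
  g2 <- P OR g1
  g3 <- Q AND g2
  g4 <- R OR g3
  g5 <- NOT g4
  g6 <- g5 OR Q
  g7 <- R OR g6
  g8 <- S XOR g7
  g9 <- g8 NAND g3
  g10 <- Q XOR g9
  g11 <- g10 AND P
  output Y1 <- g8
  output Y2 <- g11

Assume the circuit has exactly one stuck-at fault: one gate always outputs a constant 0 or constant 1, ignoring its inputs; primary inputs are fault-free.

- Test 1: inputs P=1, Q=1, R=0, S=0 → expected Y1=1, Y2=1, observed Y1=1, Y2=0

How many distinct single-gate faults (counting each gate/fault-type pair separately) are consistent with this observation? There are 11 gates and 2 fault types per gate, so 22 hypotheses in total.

Fault-free: g1=0, g2=1, g3=1, g4=1, g5=0, g6=1, g7=1, g8=1, g9=0, g10=1, g11=1 → Y1=1, Y2=1. Observed Y1=1, Y2=0.
  g1: none of the 2 fault types match ✗
  g2: stuck-at-0 ✓; others ✗
  g3: stuck-at-0 ✓; others ✗
  g4: none of the 2 fault types match ✗
  g5: none of the 2 fault types match ✗
  g6: none of the 2 fault types match ✗
  g7: none of the 2 fault types match ✗
  g8: none of the 2 fault types match ✗
  g9: stuck-at-1 ✓; others ✗
  g10: stuck-at-0 ✓; others ✗
  g11: stuck-at-0 ✓; others ✗
Consistent faults: {g2 stuck-at-0, g3 stuck-at-0, g9 stuck-at-1, g10 stuck-at-0, g11 stuck-at-0} — 5 in all.

5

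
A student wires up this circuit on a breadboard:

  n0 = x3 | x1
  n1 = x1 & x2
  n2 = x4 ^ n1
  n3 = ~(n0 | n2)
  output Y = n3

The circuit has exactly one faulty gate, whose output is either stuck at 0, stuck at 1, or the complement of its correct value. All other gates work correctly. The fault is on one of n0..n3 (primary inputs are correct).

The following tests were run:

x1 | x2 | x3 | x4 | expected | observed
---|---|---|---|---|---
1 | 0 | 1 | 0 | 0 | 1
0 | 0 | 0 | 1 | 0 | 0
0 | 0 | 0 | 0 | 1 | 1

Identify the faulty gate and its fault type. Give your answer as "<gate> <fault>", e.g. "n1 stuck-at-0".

n0 stuck-at-0

Fault-free values for test 1 (x1=1, x2=0, x3=1, x4=0): n0=1, n1=0, n2=0, n3=0, giving Y=0. Observed 1.
Test 1: faults giving observed 1 are {n0 stuck-at-0, n0 inverted output, n3 stuck-at-1, n3 inverted output}.
Test 2 (x1=0, x2=0, x3=0, x4=1): fault-free n0=0, n1=0, n2=1, n3=0 → 0; observed 0. Eliminates n3 stuck-at-1, n3 inverted output.
Test 3 (x1=0, x2=0, x3=0, x4=0): fault-free n0=0, n1=0, n2=0, n3=1 → 1; observed 1. Eliminates n0 inverted output.
Only n0 stuck-at-0 is consistent with every test.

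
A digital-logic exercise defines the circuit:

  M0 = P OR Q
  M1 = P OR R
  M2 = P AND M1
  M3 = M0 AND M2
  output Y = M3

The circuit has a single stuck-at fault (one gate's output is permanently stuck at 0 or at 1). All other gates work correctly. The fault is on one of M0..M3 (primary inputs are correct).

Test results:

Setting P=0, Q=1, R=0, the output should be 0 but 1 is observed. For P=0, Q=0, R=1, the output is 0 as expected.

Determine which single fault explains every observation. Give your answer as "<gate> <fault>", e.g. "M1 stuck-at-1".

M2 stuck-at-1

Fault-free values for test 1 (P=0, Q=1, R=0): M0=1, M1=0, M2=0, M3=0, giving Y=0. Observed 1.
Test 1: faults giving observed 1 are {M2 stuck-at-1, M3 stuck-at-1}.
Test 2 (P=0, Q=0, R=1): fault-free M0=0, M1=1, M2=0, M3=0 → 0; observed 0. Eliminates M3 stuck-at-1.
Only M2 stuck-at-1 is consistent with every test.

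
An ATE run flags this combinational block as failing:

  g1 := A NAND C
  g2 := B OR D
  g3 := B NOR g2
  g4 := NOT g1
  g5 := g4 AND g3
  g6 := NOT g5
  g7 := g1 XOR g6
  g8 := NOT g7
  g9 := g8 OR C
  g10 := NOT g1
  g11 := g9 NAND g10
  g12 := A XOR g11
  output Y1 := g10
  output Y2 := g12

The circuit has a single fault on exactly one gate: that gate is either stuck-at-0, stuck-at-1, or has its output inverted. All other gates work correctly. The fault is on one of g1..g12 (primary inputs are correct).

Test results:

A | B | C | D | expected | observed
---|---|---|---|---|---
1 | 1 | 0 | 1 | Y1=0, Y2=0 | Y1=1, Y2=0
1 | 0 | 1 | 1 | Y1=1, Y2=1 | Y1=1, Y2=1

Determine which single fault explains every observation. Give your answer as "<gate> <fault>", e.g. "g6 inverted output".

g1 stuck-at-0

Fault-free values for test 1 (A=1, B=1, C=0, D=1): g1=1, g2=1, g3=0, g4=0, g5=0, g6=1, g7=0, g8=1, g9=1, g10=0, g11=1, g12=0, giving Y1=0, Y2=0. Observed Y1=1, Y2=0.
Test 1: faults giving observed Y1=1, Y2=0 are {g1 stuck-at-0, g1 inverted output}.
Test 2 (A=1, B=0, C=1, D=1): fault-free g1=0, g2=1, g3=0, g4=1, g5=0, g6=1, g7=1, g8=0, g9=1, g10=1, g11=0, g12=1 → Y1=1, Y2=1; observed Y1=1, Y2=1. Eliminates g1 inverted output.
Only g1 stuck-at-0 is consistent with every test.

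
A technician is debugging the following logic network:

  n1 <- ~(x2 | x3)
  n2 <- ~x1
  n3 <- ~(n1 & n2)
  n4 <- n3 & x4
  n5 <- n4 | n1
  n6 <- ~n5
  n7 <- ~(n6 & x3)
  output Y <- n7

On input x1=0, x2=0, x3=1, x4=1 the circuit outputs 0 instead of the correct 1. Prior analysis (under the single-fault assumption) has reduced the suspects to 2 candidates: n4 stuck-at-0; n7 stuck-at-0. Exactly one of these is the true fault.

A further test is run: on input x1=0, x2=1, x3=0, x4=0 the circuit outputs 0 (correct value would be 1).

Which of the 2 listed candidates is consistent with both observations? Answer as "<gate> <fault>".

n7 stuck-at-0

Evaluate each candidate on input x1=0, x2=1, x3=0, x4=0:
  n4 stuck-at-0: n1=0, n2=1, n3=1, n4=0 [stuck-at-0], n5=0, n6=1, n7=1 → 1 — eliminated
  n7 stuck-at-0: n1=0, n2=1, n3=1, n4=0, n5=0, n6=1, n7=0 [stuck-at-0] → 0 — matches
Only n7 stuck-at-0 reproduces the observed 0.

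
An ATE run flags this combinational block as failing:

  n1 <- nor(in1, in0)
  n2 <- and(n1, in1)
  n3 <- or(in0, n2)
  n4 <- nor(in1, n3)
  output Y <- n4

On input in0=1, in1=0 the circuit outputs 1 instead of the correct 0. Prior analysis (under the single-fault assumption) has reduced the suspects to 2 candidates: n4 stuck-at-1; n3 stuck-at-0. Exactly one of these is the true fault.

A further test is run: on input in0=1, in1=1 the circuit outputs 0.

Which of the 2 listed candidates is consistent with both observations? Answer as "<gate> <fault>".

Evaluate each candidate on input in0=1, in1=1:
  n4 stuck-at-1: n1=0, n2=0, n3=1, n4=1 [stuck-at-1] → 1 — eliminated
  n3 stuck-at-0: n1=0, n2=0, n3=0 [stuck-at-0], n4=0 → 0 — matches
Only n3 stuck-at-0 reproduces the observed 0.

n3 stuck-at-0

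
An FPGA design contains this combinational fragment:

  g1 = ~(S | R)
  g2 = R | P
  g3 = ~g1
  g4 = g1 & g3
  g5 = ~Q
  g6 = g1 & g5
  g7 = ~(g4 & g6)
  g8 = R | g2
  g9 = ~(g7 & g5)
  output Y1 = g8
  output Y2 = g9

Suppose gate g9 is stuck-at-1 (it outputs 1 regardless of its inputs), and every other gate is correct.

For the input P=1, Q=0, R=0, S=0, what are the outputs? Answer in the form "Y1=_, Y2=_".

Propagate with g9 forced: g1=1, g2=1, g3=0, g4=0, g5=1, g6=1, g7=1, g8=1, g9=1 [stuck-at-1].
So the outputs are Y1=1, Y2=1. (Without the fault they would be Y1=1, Y2=0.)

Y1=1, Y2=1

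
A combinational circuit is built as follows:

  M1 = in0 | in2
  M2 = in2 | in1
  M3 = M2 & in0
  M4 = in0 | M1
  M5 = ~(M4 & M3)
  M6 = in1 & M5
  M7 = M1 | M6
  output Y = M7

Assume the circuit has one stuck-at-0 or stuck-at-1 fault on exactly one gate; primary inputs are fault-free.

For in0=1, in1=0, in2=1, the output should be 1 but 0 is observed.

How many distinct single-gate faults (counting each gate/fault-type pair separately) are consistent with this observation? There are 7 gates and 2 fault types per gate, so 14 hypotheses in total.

Fault-free: M1=1, M2=1, M3=1, M4=1, M5=0, M6=0, M7=1 → 1. Observed 0.
  M1 stuck-at-0: output 0 ✓
  M1 stuck-at-1: output 1 ✗
  M2 stuck-at-0: output 1 ✗
  M2 stuck-at-1: output 1 ✗
  M3 stuck-at-0: output 1 ✗
  M3 stuck-at-1: output 1 ✗
  M4 stuck-at-0: output 1 ✗
  M4 stuck-at-1: output 1 ✗
  M5 stuck-at-0: output 1 ✗
  M5 stuck-at-1: output 1 ✗
  M6 stuck-at-0: output 1 ✗
  M6 stuck-at-1: output 1 ✗
  M7 stuck-at-0: output 0 ✓
  M7 stuck-at-1: output 1 ✗
Consistent faults: {M1 stuck-at-0, M7 stuck-at-0} — 2 in all.

2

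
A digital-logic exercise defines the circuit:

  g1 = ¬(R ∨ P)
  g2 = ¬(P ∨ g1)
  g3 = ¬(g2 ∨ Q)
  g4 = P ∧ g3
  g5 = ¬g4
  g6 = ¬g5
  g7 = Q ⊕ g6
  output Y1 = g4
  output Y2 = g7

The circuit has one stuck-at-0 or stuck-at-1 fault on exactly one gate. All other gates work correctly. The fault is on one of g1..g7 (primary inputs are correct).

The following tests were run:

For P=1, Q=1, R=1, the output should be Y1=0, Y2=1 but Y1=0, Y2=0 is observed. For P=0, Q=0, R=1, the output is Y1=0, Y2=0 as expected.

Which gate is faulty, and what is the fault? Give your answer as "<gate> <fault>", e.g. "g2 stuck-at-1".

Fault-free values for test 1 (P=1, Q=1, R=1): g1=0, g2=0, g3=0, g4=0, g5=1, g6=0, g7=1, giving Y1=0, Y2=1. Observed Y1=0, Y2=0.
Test 1: faults giving observed Y1=0, Y2=0 are {g5 stuck-at-0, g6 stuck-at-1, g7 stuck-at-0}.
Test 2 (P=0, Q=0, R=1): fault-free g1=0, g2=1, g3=0, g4=0, g5=1, g6=0, g7=0 → Y1=0, Y2=0; observed Y1=0, Y2=0. Eliminates g5 stuck-at-0, g6 stuck-at-1.
Only g7 stuck-at-0 is consistent with every test.

g7 stuck-at-0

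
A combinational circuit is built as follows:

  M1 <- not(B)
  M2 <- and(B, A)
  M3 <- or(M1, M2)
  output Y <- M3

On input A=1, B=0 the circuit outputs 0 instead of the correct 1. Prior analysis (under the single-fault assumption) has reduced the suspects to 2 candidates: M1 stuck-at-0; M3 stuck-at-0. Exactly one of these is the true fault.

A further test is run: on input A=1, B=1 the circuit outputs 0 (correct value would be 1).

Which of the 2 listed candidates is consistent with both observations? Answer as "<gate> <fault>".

M3 stuck-at-0

Evaluate each candidate on input A=1, B=1:
  M1 stuck-at-0: M1=0 [stuck-at-0], M2=1, M3=1 → 1 — eliminated
  M3 stuck-at-0: M1=0, M2=1, M3=0 [stuck-at-0] → 0 — matches
Only M3 stuck-at-0 reproduces the observed 0.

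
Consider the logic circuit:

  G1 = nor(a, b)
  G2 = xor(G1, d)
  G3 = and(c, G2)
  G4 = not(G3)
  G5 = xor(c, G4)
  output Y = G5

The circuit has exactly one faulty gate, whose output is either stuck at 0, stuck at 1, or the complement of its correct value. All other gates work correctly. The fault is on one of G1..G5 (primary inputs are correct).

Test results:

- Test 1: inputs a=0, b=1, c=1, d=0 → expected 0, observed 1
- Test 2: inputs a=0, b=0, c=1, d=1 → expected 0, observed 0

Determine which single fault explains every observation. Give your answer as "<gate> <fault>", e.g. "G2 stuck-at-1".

Fault-free values for test 1 (a=0, b=1, c=1, d=0): G1=0, G2=0, G3=0, G4=1, G5=0, giving Y=0. Observed 1.
Test 1: faults giving observed 1 are {G1 stuck-at-1, G1 inverted output, G2 stuck-at-1, G2 inverted output, G3 stuck-at-1, G3 inverted output, G4 stuck-at-0, G4 inverted output, G5 stuck-at-1, G5 inverted output}.
Test 2 (a=0, b=0, c=1, d=1): fault-free G1=1, G2=0, G3=0, G4=1, G5=0 → 0; observed 0. Eliminates G1 inverted output, G2 stuck-at-1, G2 inverted output, G3 stuck-at-1, G3 inverted output, G4 stuck-at-0, G4 inverted output, G5 stuck-at-1, G5 inverted output.
Only G1 stuck-at-1 is consistent with every test.

G1 stuck-at-1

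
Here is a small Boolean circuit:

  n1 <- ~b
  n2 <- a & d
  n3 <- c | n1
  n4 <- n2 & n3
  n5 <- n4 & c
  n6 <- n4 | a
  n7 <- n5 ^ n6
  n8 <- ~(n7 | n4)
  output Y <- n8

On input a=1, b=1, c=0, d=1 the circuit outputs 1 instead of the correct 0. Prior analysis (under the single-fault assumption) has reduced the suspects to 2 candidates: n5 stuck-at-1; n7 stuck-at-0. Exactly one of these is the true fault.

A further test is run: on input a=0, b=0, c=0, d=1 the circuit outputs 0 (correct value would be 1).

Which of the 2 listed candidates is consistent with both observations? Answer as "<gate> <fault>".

Evaluate each candidate on input a=0, b=0, c=0, d=1:
  n5 stuck-at-1: n1=1, n2=0, n3=1, n4=0, n5=1 [stuck-at-1], n6=0, n7=1, n8=0 → 0 — matches
  n7 stuck-at-0: n1=1, n2=0, n3=1, n4=0, n5=0, n6=0, n7=0 [stuck-at-0], n8=1 → 1 — eliminated
Only n5 stuck-at-1 reproduces the observed 0.

n5 stuck-at-1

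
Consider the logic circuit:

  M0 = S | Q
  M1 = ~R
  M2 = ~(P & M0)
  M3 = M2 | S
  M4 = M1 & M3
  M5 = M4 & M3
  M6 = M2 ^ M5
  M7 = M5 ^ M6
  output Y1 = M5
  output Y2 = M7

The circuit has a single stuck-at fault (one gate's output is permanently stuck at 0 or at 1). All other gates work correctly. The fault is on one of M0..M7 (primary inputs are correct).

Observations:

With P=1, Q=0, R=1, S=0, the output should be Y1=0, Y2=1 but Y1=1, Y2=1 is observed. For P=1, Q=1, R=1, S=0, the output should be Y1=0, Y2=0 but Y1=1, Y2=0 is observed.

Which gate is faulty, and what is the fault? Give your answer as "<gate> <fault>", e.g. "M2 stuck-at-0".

Fault-free values for test 1 (P=1, Q=0, R=1, S=0): M0=0, M1=0, M2=1, M3=1, M4=0, M5=0, M6=1, M7=1, giving Y1=0, Y2=1. Observed Y1=1, Y2=1.
Test 1: faults giving observed Y1=1, Y2=1 are {M1 stuck-at-1, M4 stuck-at-1, M5 stuck-at-1}.
Test 2 (P=1, Q=1, R=1, S=0): fault-free M0=1, M1=0, M2=0, M3=0, M4=0, M5=0, M6=0, M7=0 → Y1=0, Y2=0; observed Y1=1, Y2=0. Eliminates M1 stuck-at-1, M4 stuck-at-1.
Only M5 stuck-at-1 is consistent with every test.

M5 stuck-at-1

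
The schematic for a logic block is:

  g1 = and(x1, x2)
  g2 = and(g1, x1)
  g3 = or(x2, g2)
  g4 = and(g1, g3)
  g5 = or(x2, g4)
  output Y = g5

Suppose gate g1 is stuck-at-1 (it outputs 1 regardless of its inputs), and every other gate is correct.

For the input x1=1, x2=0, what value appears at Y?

1

Propagate with g1 forced: g1=1 [stuck-at-1], g2=1, g3=1, g4=1, g5=1.
So Y = 1. (Without the fault it would be 0.)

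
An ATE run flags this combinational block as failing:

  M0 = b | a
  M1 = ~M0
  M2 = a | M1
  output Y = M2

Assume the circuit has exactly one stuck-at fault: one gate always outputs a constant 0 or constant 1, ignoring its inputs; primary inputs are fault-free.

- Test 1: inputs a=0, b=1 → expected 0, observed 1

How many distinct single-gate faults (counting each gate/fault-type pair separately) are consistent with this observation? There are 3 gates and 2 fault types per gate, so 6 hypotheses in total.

3

Fault-free: M0=1, M1=0, M2=0 → 0. Observed 1.
  M0 stuck-at-0: output 1 ✓
  M0 stuck-at-1: output 0 ✗
  M1 stuck-at-0: output 0 ✗
  M1 stuck-at-1: output 1 ✓
  M2 stuck-at-0: output 0 ✗
  M2 stuck-at-1: output 1 ✓
Consistent faults: {M0 stuck-at-0, M1 stuck-at-1, M2 stuck-at-1} — 3 in all.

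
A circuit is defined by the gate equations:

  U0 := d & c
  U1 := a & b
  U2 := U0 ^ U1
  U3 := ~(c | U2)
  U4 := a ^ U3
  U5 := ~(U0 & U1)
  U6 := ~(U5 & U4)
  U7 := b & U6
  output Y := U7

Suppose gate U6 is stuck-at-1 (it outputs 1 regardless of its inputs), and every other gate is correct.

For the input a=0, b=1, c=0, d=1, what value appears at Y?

Propagate with U6 forced: U0=0, U1=0, U2=0, U3=1, U4=1, U5=1, U6=1 [stuck-at-1], U7=1.
So Y = 1. (Without the fault it would be 0.)

1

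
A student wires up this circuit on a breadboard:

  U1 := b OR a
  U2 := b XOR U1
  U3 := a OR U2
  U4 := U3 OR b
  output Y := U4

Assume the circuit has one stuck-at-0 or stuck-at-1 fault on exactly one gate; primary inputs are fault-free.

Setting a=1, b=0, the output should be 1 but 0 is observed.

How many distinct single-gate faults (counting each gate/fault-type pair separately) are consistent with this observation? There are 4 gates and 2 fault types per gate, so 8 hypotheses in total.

2

Fault-free: U1=1, U2=1, U3=1, U4=1 → 1. Observed 0.
  U1 stuck-at-0: output 1 ✗
  U1 stuck-at-1: output 1 ✗
  U2 stuck-at-0: output 1 ✗
  U2 stuck-at-1: output 1 ✗
  U3 stuck-at-0: output 0 ✓
  U3 stuck-at-1: output 1 ✗
  U4 stuck-at-0: output 0 ✓
  U4 stuck-at-1: output 1 ✗
Consistent faults: {U3 stuck-at-0, U4 stuck-at-0} — 2 in all.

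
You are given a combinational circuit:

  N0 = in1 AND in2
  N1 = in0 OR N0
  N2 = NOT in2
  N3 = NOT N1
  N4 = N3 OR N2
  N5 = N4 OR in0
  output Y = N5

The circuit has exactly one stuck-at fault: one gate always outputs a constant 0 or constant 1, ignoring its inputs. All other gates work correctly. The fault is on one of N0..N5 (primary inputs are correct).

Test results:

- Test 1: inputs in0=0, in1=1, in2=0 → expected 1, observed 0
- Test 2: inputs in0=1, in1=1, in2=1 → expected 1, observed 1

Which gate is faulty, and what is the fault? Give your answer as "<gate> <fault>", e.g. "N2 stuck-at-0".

Fault-free values for test 1 (in0=0, in1=1, in2=0): N0=0, N1=0, N2=1, N3=1, N4=1, N5=1, giving Y=1. Observed 0.
Test 1: faults giving observed 0 are {N4 stuck-at-0, N5 stuck-at-0}.
Test 2 (in0=1, in1=1, in2=1): fault-free N0=1, N1=1, N2=0, N3=0, N4=0, N5=1 → 1; observed 1. Eliminates N5 stuck-at-0.
Only N4 stuck-at-0 is consistent with every test.

N4 stuck-at-0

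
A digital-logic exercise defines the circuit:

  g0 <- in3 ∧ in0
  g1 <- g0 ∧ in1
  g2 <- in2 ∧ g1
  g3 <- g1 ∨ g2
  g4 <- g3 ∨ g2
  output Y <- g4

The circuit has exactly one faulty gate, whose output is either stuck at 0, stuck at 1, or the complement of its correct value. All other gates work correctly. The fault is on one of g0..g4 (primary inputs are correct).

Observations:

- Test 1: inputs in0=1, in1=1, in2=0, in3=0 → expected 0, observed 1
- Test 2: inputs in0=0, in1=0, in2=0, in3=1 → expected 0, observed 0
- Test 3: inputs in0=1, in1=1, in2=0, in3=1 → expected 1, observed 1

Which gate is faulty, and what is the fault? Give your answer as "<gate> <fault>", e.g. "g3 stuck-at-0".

g0 stuck-at-1

Fault-free values for test 1 (in0=1, in1=1, in2=0, in3=0): g0=0, g1=0, g2=0, g3=0, g4=0, giving Y=0. Observed 1.
Test 1: faults giving observed 1 are {g0 stuck-at-1, g0 inverted output, g1 stuck-at-1, g1 inverted output, g2 stuck-at-1, g2 inverted output, g3 stuck-at-1, g3 inverted output, g4 stuck-at-1, g4 inverted output}.
Test 2 (in0=0, in1=0, in2=0, in3=1): fault-free g0=0, g1=0, g2=0, g3=0, g4=0 → 0; observed 0. Eliminates g1 stuck-at-1, g1 inverted output, g2 stuck-at-1, g2 inverted output, g3 stuck-at-1, g3 inverted output, g4 stuck-at-1, g4 inverted output.
Test 3 (in0=1, in1=1, in2=0, in3=1): fault-free g0=1, g1=1, g2=0, g3=1, g4=1 → 1; observed 1. Eliminates g0 inverted output.
Only g0 stuck-at-1 is consistent with every test.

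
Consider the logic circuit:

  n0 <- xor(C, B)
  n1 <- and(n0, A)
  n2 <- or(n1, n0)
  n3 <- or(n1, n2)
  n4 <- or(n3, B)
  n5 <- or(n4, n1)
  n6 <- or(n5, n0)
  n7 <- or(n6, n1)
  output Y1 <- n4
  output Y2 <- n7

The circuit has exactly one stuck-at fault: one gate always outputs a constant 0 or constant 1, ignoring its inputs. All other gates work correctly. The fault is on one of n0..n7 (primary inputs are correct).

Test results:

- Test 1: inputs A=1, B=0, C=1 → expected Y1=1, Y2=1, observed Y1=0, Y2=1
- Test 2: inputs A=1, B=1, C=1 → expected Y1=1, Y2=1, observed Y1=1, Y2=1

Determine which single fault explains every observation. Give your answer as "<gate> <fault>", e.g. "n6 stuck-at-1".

Fault-free values for test 1 (A=1, B=0, C=1): n0=1, n1=1, n2=1, n3=1, n4=1, n5=1, n6=1, n7=1, giving Y1=1, Y2=1. Observed Y1=0, Y2=1.
Test 1: faults giving observed Y1=0, Y2=1 are {n3 stuck-at-0, n4 stuck-at-0}.
Test 2 (A=1, B=1, C=1): fault-free n0=0, n1=0, n2=0, n3=0, n4=1, n5=1, n6=1, n7=1 → Y1=1, Y2=1; observed Y1=1, Y2=1. Eliminates n4 stuck-at-0.
Only n3 stuck-at-0 is consistent with every test.

n3 stuck-at-0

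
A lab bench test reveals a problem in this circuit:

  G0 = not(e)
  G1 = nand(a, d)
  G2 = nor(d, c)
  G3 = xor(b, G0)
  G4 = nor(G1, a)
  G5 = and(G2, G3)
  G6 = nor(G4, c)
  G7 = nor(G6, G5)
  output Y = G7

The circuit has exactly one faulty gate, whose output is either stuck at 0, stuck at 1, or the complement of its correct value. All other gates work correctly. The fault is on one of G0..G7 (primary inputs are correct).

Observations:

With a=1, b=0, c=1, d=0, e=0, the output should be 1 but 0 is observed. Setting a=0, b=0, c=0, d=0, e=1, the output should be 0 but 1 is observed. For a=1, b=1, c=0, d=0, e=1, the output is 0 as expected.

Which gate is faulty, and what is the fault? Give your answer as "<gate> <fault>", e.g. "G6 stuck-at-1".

G6 inverted output

Fault-free values for test 1 (a=1, b=0, c=1, d=0, e=0): G0=1, G1=1, G2=0, G3=1, G4=0, G5=0, G6=0, G7=1, giving Y=1. Observed 0.
Test 1: faults giving observed 0 are {G2 stuck-at-1, G2 inverted output, G5 stuck-at-1, G5 inverted output, G6 stuck-at-1, G6 inverted output, G7 stuck-at-0, G7 inverted output}.
Test 2 (a=0, b=0, c=0, d=0, e=1): fault-free G0=0, G1=1, G2=1, G3=0, G4=0, G5=0, G6=1, G7=0 → 0; observed 1. Eliminates G2 stuck-at-1, G2 inverted output, G5 stuck-at-1, G5 inverted output, G6 stuck-at-1, G7 stuck-at-0.
Test 3 (a=1, b=1, c=0, d=0, e=1): fault-free G0=0, G1=1, G2=1, G3=1, G4=0, G5=1, G6=1, G7=0 → 0; observed 0. Eliminates G7 inverted output.
Only G6 inverted output is consistent with every test.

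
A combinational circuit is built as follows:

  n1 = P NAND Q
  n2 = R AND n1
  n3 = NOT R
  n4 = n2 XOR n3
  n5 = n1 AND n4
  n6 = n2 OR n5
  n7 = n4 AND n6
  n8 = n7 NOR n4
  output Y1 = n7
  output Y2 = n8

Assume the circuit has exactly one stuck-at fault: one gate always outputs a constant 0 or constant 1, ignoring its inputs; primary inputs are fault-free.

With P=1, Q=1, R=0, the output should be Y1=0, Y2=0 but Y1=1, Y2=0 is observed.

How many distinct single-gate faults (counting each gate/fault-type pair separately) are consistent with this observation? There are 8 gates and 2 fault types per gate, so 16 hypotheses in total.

4

Fault-free: n1=0, n2=0, n3=1, n4=1, n5=0, n6=0, n7=0, n8=0 → Y1=0, Y2=0. Observed Y1=1, Y2=0.
  n1: stuck-at-1 ✓; others ✗
  n2: none of the 2 fault types match ✗
  n3: none of the 2 fault types match ✗
  n4: none of the 2 fault types match ✗
  n5: stuck-at-1 ✓; others ✗
  n6: stuck-at-1 ✓; others ✗
  n7: stuck-at-1 ✓; others ✗
  n8: none of the 2 fault types match ✗
Consistent faults: {n1 stuck-at-1, n5 stuck-at-1, n6 stuck-at-1, n7 stuck-at-1} — 4 in all.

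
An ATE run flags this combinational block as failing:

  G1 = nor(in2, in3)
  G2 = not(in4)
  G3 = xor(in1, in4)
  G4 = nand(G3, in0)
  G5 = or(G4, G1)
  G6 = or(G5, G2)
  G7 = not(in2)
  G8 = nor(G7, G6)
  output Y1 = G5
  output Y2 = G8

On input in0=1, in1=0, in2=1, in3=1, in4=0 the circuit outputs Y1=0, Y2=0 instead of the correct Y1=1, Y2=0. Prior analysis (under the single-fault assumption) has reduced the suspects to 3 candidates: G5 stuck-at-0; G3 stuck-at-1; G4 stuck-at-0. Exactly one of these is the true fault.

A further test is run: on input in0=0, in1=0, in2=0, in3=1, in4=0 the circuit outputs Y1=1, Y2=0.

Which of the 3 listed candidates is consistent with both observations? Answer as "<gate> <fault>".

G3 stuck-at-1

Evaluate each candidate on input in0=0, in1=0, in2=0, in3=1, in4=0:
  G5 stuck-at-0: G1=0, G2=1, G3=0, G4=1, G5=0 [stuck-at-0], G6=1, G7=1, G8=0 → Y1=0, Y2=0 — eliminated
  G3 stuck-at-1: G1=0, G2=1, G3=1 [stuck-at-1], G4=1, G5=1, G6=1, G7=1, G8=0 → Y1=1, Y2=0 — matches
  G4 stuck-at-0: G1=0, G2=1, G3=0, G4=0 [stuck-at-0], G5=0, G6=1, G7=1, G8=0 → Y1=0, Y2=0 — eliminated
Only G3 stuck-at-1 reproduces the observed Y1=1, Y2=0.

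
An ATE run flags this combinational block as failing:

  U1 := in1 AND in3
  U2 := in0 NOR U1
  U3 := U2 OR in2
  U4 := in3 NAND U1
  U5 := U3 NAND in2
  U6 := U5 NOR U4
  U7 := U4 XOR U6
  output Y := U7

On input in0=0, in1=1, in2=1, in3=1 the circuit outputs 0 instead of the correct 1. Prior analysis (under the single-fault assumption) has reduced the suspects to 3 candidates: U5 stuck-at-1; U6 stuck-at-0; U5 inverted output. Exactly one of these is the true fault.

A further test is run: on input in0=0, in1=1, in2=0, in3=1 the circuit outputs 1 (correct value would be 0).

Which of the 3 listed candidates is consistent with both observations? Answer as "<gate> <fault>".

U5 inverted output

Evaluate each candidate on input in0=0, in1=1, in2=0, in3=1:
  U5 stuck-at-1: U1=1, U2=0, U3=0, U4=0, U5=1 [stuck-at-1], U6=0, U7=0 → 0 — eliminated
  U6 stuck-at-0: U1=1, U2=0, U3=0, U4=0, U5=1, U6=0 [stuck-at-0], U7=0 → 0 — eliminated
  U5 inverted output: U1=1, U2=0, U3=0, U4=0, U5=0 [inverted output], U6=1, U7=1 → 1 — matches
Only U5 inverted output reproduces the observed 1.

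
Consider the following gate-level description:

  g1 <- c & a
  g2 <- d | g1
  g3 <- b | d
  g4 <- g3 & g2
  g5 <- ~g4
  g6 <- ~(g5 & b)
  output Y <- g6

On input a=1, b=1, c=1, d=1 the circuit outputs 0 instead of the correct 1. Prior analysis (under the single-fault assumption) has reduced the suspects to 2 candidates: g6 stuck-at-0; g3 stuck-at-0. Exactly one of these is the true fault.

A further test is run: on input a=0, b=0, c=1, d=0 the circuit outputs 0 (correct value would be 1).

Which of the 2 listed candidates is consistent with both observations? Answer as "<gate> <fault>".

Evaluate each candidate on input a=0, b=0, c=1, d=0:
  g6 stuck-at-0: g1=0, g2=0, g3=0, g4=0, g5=1, g6=0 [stuck-at-0] → 0 — matches
  g3 stuck-at-0: g1=0, g2=0, g3=0 [stuck-at-0], g4=0, g5=1, g6=1 → 1 — eliminated
Only g6 stuck-at-0 reproduces the observed 0.

g6 stuck-at-0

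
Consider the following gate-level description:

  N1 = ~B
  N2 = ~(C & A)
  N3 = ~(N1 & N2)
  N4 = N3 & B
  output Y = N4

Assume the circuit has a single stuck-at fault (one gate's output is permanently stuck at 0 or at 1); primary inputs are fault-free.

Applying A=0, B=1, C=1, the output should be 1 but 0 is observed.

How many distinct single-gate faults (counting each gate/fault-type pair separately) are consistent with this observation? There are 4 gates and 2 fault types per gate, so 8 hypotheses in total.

Fault-free: N1=0, N2=1, N3=1, N4=1 → 1. Observed 0.
  N1 stuck-at-0: output 1 ✗
  N1 stuck-at-1: output 0 ✓
  N2 stuck-at-0: output 1 ✗
  N2 stuck-at-1: output 1 ✗
  N3 stuck-at-0: output 0 ✓
  N3 stuck-at-1: output 1 ✗
  N4 stuck-at-0: output 0 ✓
  N4 stuck-at-1: output 1 ✗
Consistent faults: {N1 stuck-at-1, N3 stuck-at-0, N4 stuck-at-0} — 3 in all.

3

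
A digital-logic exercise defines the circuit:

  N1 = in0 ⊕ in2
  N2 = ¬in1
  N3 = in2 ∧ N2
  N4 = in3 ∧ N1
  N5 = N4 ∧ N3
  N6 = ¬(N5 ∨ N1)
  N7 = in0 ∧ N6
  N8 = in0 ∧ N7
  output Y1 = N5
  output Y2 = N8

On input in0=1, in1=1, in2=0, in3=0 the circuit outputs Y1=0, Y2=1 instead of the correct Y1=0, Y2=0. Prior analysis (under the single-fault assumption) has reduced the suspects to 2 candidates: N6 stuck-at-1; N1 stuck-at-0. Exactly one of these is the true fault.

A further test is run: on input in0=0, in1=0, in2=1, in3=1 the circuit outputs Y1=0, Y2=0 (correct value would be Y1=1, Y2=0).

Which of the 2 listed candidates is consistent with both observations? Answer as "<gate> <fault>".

N1 stuck-at-0

Evaluate each candidate on input in0=0, in1=0, in2=1, in3=1:
  N6 stuck-at-1: N1=1, N2=1, N3=1, N4=1, N5=1, N6=1 [stuck-at-1], N7=0, N8=0 → Y1=1, Y2=0 — eliminated
  N1 stuck-at-0: N1=0 [stuck-at-0], N2=1, N3=1, N4=0, N5=0, N6=1, N7=0, N8=0 → Y1=0, Y2=0 — matches
Only N1 stuck-at-0 reproduces the observed Y1=0, Y2=0.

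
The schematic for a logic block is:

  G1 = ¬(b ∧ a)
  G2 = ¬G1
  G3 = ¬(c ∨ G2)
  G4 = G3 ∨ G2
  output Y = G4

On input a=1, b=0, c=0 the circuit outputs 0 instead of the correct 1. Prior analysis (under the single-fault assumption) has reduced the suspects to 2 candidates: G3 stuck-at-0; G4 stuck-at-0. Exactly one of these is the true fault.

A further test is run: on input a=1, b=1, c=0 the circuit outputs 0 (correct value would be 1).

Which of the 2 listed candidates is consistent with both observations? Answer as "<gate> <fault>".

G4 stuck-at-0

Evaluate each candidate on input a=1, b=1, c=0:
  G3 stuck-at-0: G1=0, G2=1, G3=0 [stuck-at-0], G4=1 → 1 — eliminated
  G4 stuck-at-0: G1=0, G2=1, G3=0, G4=0 [stuck-at-0] → 0 — matches
Only G4 stuck-at-0 reproduces the observed 0.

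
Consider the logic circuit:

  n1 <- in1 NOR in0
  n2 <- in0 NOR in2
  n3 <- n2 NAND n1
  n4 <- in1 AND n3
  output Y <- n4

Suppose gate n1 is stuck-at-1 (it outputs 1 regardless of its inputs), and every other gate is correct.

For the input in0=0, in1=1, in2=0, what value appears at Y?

0

Propagate with n1 forced: n1=1 [stuck-at-1], n2=1, n3=0, n4=0.
So Y = 0. (Without the fault it would be 1.)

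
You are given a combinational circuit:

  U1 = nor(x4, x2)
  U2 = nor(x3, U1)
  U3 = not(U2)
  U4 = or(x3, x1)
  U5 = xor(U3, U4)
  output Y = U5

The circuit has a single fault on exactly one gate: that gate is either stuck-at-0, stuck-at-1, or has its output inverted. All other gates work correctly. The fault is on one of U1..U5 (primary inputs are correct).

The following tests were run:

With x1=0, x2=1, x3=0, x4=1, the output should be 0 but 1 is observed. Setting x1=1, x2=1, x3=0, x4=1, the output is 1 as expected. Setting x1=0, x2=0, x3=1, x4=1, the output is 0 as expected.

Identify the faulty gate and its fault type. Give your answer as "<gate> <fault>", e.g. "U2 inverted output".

U4 stuck-at-1

Fault-free values for test 1 (x1=0, x2=1, x3=0, x4=1): U1=0, U2=1, U3=0, U4=0, U5=0, giving Y=0. Observed 1.
Test 1: faults giving observed 1 are {U1 stuck-at-1, U1 inverted output, U2 stuck-at-0, U2 inverted output, U3 stuck-at-1, U3 inverted output, U4 stuck-at-1, U4 inverted output, U5 stuck-at-1, U5 inverted output}.
Test 2 (x1=1, x2=1, x3=0, x4=1): fault-free U1=0, U2=1, U3=0, U4=1, U5=1 → 1; observed 1. Eliminates U1 stuck-at-1, U1 inverted output, U2 stuck-at-0, U2 inverted output, U3 stuck-at-1, U3 inverted output, U4 inverted output, U5 inverted output.
Test 3 (x1=0, x2=0, x3=1, x4=1): fault-free U1=0, U2=0, U3=1, U4=1, U5=0 → 0; observed 0. Eliminates U5 stuck-at-1.
Only U4 stuck-at-1 is consistent with every test.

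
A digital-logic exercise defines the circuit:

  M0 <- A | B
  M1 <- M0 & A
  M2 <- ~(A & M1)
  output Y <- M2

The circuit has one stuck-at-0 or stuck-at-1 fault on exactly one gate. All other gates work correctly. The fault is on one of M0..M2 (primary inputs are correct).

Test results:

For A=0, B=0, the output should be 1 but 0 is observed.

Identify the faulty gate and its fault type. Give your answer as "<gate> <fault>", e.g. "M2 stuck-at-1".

Fault-free values for test 1 (A=0, B=0): M0=0, M1=0, M2=1, giving Y=1. Observed 0.
Test 1: faults giving observed 0 are {M2 stuck-at-0}.
Only M2 stuck-at-0 is consistent with every test.

M2 stuck-at-0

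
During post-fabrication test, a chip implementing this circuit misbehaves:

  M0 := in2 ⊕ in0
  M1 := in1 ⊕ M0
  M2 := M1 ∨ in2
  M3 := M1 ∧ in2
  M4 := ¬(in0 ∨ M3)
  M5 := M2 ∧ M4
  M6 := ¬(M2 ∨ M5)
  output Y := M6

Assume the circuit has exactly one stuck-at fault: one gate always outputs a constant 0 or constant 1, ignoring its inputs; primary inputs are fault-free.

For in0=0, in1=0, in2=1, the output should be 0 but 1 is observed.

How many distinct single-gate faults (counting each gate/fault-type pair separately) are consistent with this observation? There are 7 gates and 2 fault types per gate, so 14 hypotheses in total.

Fault-free: M0=1, M1=1, M2=1, M3=1, M4=0, M5=0, M6=0 → 0. Observed 1.
  M0 stuck-at-0: output 0 ✗
  M0 stuck-at-1: output 0 ✗
  M1 stuck-at-0: output 0 ✗
  M1 stuck-at-1: output 0 ✗
  M2 stuck-at-0: output 1 ✓
  M2 stuck-at-1: output 0 ✗
  M3 stuck-at-0: output 0 ✗
  M3 stuck-at-1: output 0 ✗
  M4 stuck-at-0: output 0 ✗
  M4 stuck-at-1: output 0 ✗
  M5 stuck-at-0: output 0 ✗
  M5 stuck-at-1: output 0 ✗
  M6 stuck-at-0: output 0 ✗
  M6 stuck-at-1: output 1 ✓
Consistent faults: {M2 stuck-at-0, M6 stuck-at-1} — 2 in all.

2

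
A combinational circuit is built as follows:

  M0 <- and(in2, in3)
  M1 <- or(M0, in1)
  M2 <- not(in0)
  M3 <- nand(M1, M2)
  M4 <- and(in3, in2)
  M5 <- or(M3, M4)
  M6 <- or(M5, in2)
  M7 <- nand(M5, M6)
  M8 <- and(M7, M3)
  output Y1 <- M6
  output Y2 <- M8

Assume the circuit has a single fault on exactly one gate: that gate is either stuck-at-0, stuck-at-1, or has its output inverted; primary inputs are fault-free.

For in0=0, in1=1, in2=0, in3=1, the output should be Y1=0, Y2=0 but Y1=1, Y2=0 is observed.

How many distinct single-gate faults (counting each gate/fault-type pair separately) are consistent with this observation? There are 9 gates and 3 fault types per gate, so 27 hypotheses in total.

Fault-free: M0=0, M1=1, M2=1, M3=0, M4=0, M5=0, M6=0, M7=1, M8=0 → Y1=0, Y2=0. Observed Y1=1, Y2=0.
  M0: none of the 3 fault types match ✗
  M1: stuck-at-0, inverted output ✓; others ✗
  M2: stuck-at-0, inverted output ✓; others ✗
  M3: stuck-at-1, inverted output ✓; others ✗
  M4: stuck-at-1, inverted output ✓; others ✗
  M5: stuck-at-1, inverted output ✓; others ✗
  M6: stuck-at-1, inverted output ✓; others ✗
  M7: none of the 3 fault types match ✗
  M8: none of the 3 fault types match ✗
Consistent faults: {M1 stuck-at-0, M1 inverted output, M2 stuck-at-0, M2 inverted output, M3 stuck-at-1, M3 inverted output, M4 stuck-at-1, M4 inverted output, M5 stuck-at-1, M5 inverted output, M6 stuck-at-1, M6 inverted output} — 12 in all.

12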